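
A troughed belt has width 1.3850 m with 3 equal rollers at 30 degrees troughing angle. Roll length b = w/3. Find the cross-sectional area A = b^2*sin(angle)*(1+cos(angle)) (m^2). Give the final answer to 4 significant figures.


b = 1.3850/3 = 0.461667 m
A = 0.461667^2 * sin(30 deg) * (1 + cos(30 deg))
A = 0.1989 m^2


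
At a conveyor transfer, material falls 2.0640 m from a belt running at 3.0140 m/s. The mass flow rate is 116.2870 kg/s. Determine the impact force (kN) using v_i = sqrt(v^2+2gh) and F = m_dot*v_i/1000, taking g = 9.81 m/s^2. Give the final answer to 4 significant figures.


v_i = sqrt(3.0140^2 + 2*9.81*2.0640) = 7.0413 m/s
F = 116.2870 * 7.0413 / 1000
F = 0.8188 kN


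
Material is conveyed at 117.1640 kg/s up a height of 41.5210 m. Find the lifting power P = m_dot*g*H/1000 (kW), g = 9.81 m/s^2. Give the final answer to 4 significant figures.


P = 117.1640 * 9.81 * 41.5210 / 1000
P = 47.72 kW


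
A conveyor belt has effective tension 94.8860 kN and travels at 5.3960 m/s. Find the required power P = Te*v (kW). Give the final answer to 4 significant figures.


P = Te * v = 94.8860 * 5.3960
P = 512.0 kW


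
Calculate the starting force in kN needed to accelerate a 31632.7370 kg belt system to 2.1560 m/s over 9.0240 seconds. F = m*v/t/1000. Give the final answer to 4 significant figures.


F = 31632.7370 * 2.1560 / 9.0240 / 1000
F = 7.558 kN


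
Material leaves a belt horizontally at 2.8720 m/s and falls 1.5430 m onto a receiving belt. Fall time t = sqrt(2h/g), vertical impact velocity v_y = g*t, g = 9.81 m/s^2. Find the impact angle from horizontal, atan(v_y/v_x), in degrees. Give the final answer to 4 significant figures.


t = sqrt(2*1.5430/9.81) = 0.560872 s
v_y = 9.81 * 0.560872 = 5.50215 m/s
angle = atan(5.50215 / 2.8720) = 62.44 deg


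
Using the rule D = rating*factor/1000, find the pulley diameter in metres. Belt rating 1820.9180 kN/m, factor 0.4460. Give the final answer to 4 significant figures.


D = 1820.9180 * 0.4460 / 1000
D = 0.8121 m


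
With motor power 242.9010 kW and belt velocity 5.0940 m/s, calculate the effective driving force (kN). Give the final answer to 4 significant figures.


Te = P / v = 242.9010 / 5.0940
Te = 47.68 kN


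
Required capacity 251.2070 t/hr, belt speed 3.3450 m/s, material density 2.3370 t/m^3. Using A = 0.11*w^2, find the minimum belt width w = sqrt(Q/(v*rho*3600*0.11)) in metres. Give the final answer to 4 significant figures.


A_req = 251.2070 / (3.3450 * 2.3370 * 3600) = 0.00892636 m^2
w = sqrt(0.00892636 / 0.11)
w = 0.2849 m


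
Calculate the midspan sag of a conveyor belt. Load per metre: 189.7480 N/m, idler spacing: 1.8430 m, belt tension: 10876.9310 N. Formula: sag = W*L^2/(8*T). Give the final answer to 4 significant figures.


sag = 189.7480 * 1.8430^2 / (8 * 10876.9310)
sag = 0.007407 m


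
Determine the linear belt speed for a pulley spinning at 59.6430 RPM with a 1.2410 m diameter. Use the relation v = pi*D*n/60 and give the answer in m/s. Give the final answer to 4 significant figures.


v = pi * 1.2410 * 59.6430 / 60
v = 3.876 m/s


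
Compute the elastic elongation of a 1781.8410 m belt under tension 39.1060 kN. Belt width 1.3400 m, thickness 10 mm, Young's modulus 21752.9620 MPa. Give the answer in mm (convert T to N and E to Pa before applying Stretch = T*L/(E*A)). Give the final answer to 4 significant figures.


A = 1.3400 * 0.01 = 0.01340 m^2
Stretch = 39.1060*1000 * 1781.8410 / (21752.9620e6 * 0.01340) * 1000
Stretch = 239.1 mm


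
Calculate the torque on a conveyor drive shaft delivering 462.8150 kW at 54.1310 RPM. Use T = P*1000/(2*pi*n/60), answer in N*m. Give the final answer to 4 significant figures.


omega = 2*pi*54.1310/60 = 5.66859 rad/s
T = 462.8150*1000 / 5.66859
T = 81650 N*m


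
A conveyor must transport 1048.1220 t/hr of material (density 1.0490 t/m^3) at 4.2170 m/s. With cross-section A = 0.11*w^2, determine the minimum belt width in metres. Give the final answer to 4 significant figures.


A_req = 1048.1220 / (4.2170 * 1.0490 * 3600) = 0.0658158 m^2
w = sqrt(0.0658158 / 0.11)
w = 0.7735 m


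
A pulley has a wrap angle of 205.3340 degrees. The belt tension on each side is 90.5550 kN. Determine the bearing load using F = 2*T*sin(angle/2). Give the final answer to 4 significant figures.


F = 2 * 90.5550 * sin(205.3340/2 deg)
F = 176.7 kN


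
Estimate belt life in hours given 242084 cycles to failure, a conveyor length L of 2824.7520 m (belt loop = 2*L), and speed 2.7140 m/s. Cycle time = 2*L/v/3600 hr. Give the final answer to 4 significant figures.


cycle_time = 2 * 2824.7520 / 2.7140 / 3600 = 0.578226 hr
life = 242084 * 0.578226 = 140000 hours


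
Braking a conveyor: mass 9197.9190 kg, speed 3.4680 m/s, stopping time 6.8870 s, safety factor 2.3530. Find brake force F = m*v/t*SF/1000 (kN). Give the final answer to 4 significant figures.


F = 9197.9190 * 3.4680 / 6.8870 * 2.3530 / 1000
F = 10.90 kN


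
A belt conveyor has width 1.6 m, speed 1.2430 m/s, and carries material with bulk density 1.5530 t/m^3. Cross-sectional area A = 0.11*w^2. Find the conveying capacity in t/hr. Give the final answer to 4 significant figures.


A = 0.11 * 1.6^2 = 0.2816 m^2
C = 0.2816 * 1.2430 * 1.5530 * 3600
C = 1957 t/hr


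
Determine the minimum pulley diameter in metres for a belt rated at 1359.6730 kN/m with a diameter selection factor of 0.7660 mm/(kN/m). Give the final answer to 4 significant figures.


D = 1359.6730 * 0.7660 / 1000
D = 1.042 m


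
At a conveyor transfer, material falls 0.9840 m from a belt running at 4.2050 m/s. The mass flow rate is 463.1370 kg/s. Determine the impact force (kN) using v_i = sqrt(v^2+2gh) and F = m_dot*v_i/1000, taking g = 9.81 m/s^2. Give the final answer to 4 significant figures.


v_i = sqrt(4.2050^2 + 2*9.81*0.9840) = 6.08178 m/s
F = 463.1370 * 6.08178 / 1000
F = 2.817 kN


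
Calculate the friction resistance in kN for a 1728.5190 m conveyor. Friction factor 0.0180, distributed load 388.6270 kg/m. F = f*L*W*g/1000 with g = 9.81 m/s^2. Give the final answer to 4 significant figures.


F = 0.0180 * 1728.5190 * 388.6270 * 9.81 / 1000
F = 118.6 kN


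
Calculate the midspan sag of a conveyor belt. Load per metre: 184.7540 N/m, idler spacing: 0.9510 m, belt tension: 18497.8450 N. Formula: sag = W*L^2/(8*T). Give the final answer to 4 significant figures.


sag = 184.7540 * 0.9510^2 / (8 * 18497.8450)
sag = 0.001129 m


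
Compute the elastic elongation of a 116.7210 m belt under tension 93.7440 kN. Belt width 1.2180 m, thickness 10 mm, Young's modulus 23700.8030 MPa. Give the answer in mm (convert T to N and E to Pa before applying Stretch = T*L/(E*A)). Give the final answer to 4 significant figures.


A = 1.2180 * 0.01 = 0.01218 m^2
Stretch = 93.7440*1000 * 116.7210 / (23700.8030e6 * 0.01218) * 1000
Stretch = 37.90 mm


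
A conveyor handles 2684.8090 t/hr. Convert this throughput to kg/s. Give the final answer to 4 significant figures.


m_dot = 2684.8090 * 1000 / 3600
m_dot = 745.8 kg/s


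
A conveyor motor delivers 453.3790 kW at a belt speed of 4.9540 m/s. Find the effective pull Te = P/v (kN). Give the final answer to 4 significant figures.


Te = P / v = 453.3790 / 4.9540
Te = 91.52 kN


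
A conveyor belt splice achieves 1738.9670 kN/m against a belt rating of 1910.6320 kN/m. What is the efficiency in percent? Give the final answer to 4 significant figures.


Eff = 1738.9670 / 1910.6320 * 100
Eff = 91.02 %


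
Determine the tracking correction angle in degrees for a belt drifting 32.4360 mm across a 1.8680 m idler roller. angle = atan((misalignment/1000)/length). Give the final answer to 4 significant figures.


misalign_m = 32.4360 / 1000 = 0.032436 m
angle = atan(0.032436 / 1.8680)
angle = 0.9948 deg


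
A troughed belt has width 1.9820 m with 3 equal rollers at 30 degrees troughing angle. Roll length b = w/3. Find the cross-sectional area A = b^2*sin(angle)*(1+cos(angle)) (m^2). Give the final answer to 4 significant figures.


b = 1.9820/3 = 0.660667 m
A = 0.660667^2 * sin(30 deg) * (1 + cos(30 deg))
A = 0.4072 m^2


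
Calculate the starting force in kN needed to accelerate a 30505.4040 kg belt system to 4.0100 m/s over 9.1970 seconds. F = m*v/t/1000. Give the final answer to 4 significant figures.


F = 30505.4040 * 4.0100 / 9.1970 / 1000
F = 13.30 kN


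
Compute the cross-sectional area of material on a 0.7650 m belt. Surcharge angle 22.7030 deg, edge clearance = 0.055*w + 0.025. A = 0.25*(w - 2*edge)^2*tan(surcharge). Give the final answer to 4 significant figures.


edge = 0.055*0.7650 + 0.025 = 0.067075 m
ew = 0.7650 - 2*0.067075 = 0.63085 m
A = 0.25 * 0.63085^2 * tan(22.7030 deg)
A = 0.04162 m^2


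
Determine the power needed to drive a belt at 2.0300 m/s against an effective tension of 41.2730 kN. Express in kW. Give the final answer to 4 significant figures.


P = Te * v = 41.2730 * 2.0300
P = 83.78 kW


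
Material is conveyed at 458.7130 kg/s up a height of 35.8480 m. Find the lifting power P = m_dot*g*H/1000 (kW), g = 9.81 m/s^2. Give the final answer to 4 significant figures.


P = 458.7130 * 9.81 * 35.8480 / 1000
P = 161.3 kW


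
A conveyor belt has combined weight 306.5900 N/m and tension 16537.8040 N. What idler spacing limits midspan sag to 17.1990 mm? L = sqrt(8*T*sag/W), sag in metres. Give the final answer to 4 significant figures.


sag = 17.1990/1000 = 0.017199 m
L = sqrt(8 * 16537.8040 * 0.017199 / 306.5900)
L = 2.724 m


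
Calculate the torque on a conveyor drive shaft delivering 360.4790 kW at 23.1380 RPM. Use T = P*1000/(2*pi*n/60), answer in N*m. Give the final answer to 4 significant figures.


omega = 2*pi*23.1380/60 = 2.42301 rad/s
T = 360.4790*1000 / 2.42301
T = 148800 N*m


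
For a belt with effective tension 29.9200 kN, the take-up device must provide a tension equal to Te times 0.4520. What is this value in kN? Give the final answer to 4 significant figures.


T_tu = 29.9200 * 0.4520
T_tu = 13.52 kN


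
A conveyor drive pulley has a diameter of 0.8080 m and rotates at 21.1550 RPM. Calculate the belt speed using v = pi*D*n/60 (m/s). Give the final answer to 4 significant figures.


v = pi * 0.8080 * 21.1550 / 60
v = 0.8950 m/s


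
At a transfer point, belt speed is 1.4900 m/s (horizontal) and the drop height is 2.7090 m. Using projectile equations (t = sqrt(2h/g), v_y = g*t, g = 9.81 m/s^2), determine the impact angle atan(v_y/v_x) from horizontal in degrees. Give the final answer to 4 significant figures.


t = sqrt(2*2.7090/9.81) = 0.743165 s
v_y = 9.81 * 0.743165 = 7.29045 m/s
angle = atan(7.29045 / 1.4900) = 78.45 deg


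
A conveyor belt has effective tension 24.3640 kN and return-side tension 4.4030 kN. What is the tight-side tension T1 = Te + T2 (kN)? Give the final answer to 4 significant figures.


T1 = Te + T2 = 24.3640 + 4.4030
T1 = 28.77 kN


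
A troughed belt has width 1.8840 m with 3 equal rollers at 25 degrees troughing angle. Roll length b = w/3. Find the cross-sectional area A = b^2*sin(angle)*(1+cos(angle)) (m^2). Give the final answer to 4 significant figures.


b = 1.8840/3 = 0.628 m
A = 0.628^2 * sin(25 deg) * (1 + cos(25 deg))
A = 0.3177 m^2


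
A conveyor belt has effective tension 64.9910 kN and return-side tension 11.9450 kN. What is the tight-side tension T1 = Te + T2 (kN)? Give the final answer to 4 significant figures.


T1 = Te + T2 = 64.9910 + 11.9450
T1 = 76.94 kN


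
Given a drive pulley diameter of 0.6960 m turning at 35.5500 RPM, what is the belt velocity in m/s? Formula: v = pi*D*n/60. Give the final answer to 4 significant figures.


v = pi * 0.6960 * 35.5500 / 60
v = 1.296 m/s


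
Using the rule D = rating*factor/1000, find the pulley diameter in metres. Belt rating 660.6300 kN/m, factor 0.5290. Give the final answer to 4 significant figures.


D = 660.6300 * 0.5290 / 1000
D = 0.3495 m


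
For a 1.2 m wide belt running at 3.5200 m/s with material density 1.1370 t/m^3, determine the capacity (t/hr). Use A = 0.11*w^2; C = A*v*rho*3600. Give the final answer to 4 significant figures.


A = 0.11 * 1.2^2 = 0.1584 m^2
C = 0.1584 * 3.5200 * 1.1370 * 3600
C = 2282 t/hr


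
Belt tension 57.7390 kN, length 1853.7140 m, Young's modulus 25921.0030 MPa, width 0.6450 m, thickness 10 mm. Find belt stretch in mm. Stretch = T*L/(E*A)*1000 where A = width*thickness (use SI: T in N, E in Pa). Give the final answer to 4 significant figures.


A = 0.6450 * 0.01 = 0.00645 m^2
Stretch = 57.7390*1000 * 1853.7140 / (25921.0030e6 * 0.00645) * 1000
Stretch = 640.2 mm


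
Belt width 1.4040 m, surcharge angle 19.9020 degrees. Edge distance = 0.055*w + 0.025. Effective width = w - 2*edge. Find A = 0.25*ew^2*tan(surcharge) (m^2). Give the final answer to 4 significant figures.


edge = 0.055*1.4040 + 0.025 = 0.10222 m
ew = 1.4040 - 2*0.10222 = 1.19956 m
A = 0.25 * 1.19956^2 * tan(19.9020 deg)
A = 0.1302 m^2


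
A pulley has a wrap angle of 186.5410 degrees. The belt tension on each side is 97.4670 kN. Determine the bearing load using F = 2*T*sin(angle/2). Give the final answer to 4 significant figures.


F = 2 * 97.4670 * sin(186.5410/2 deg)
F = 194.6 kN


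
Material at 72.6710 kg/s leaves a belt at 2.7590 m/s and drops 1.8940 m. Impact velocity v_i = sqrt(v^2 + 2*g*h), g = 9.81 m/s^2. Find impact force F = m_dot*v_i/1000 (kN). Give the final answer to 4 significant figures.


v_i = sqrt(2.7590^2 + 2*9.81*1.8940) = 6.69122 m/s
F = 72.6710 * 6.69122 / 1000
F = 0.4863 kN


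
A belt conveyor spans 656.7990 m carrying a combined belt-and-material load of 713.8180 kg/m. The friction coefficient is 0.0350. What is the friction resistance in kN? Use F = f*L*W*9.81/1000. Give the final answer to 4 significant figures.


F = 0.0350 * 656.7990 * 713.8180 * 9.81 / 1000
F = 161.0 kN


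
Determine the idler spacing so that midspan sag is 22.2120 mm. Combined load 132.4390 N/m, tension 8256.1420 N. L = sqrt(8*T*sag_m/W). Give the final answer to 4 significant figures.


sag = 22.2120/1000 = 0.022212 m
L = sqrt(8 * 8256.1420 * 0.022212 / 132.4390)
L = 3.328 m


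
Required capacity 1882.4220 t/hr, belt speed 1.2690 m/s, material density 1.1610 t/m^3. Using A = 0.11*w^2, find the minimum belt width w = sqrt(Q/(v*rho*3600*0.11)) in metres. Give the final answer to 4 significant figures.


A_req = 1882.4220 / (1.2690 * 1.1610 * 3600) = 0.354912 m^2
w = sqrt(0.354912 / 0.11)
w = 1.796 m


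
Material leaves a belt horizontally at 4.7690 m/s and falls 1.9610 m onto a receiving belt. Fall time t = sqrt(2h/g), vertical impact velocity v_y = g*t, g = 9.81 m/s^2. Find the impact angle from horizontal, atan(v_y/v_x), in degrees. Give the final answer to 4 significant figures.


t = sqrt(2*1.9610/9.81) = 0.632294 s
v_y = 9.81 * 0.632294 = 6.2028 m/s
angle = atan(6.2028 / 4.7690) = 52.45 deg


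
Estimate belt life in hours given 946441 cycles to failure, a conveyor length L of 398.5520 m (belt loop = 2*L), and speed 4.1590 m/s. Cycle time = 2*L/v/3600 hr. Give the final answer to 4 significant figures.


cycle_time = 2 * 398.5520 / 4.1590 / 3600 = 0.0532382 hr
life = 946441 * 0.0532382 = 50390 hours


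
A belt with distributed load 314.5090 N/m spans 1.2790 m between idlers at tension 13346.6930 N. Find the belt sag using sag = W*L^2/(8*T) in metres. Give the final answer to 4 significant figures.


sag = 314.5090 * 1.2790^2 / (8 * 13346.6930)
sag = 0.004818 m


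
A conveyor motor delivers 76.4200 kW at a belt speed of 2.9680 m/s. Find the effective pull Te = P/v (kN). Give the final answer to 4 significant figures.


Te = P / v = 76.4200 / 2.9680
Te = 25.75 kN


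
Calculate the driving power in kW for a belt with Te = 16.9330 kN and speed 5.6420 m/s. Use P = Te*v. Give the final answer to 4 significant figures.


P = Te * v = 16.9330 * 5.6420
P = 95.54 kW


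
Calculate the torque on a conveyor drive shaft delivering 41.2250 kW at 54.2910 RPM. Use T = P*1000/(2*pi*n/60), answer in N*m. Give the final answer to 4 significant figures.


omega = 2*pi*54.2910/60 = 5.68534 rad/s
T = 41.2250*1000 / 5.68534
T = 7251 N*m


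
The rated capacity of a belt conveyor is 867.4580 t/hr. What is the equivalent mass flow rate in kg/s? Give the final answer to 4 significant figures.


m_dot = 867.4580 * 1000 / 3600
m_dot = 241.0 kg/s


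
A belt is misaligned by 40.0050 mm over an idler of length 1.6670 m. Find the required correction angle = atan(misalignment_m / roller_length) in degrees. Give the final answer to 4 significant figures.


misalign_m = 40.0050 / 1000 = 0.040005 m
angle = atan(0.040005 / 1.6670)
angle = 1.375 deg


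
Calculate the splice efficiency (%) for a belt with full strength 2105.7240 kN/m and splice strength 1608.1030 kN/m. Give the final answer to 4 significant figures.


Eff = 1608.1030 / 2105.7240 * 100
Eff = 76.37 %


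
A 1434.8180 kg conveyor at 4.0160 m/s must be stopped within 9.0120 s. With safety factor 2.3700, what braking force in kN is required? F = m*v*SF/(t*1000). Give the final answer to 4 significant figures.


F = 1434.8180 * 4.0160 / 9.0120 * 2.3700 / 1000
F = 1.515 kN


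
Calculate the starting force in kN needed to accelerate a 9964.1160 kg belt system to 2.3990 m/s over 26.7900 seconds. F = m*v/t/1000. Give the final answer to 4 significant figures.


F = 9964.1160 * 2.3990 / 26.7900 / 1000
F = 0.8923 kN


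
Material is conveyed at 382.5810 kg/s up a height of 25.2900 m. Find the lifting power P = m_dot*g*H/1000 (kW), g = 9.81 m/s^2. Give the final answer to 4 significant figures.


P = 382.5810 * 9.81 * 25.2900 / 1000
P = 94.92 kW


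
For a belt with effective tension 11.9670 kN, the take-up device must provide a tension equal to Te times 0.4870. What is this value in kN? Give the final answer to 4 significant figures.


T_tu = 11.9670 * 0.4870
T_tu = 5.828 kN


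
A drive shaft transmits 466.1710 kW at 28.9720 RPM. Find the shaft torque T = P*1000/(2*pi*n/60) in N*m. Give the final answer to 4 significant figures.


omega = 2*pi*28.9720/60 = 3.03394 rad/s
T = 466.1710*1000 / 3.03394
T = 153700 N*m


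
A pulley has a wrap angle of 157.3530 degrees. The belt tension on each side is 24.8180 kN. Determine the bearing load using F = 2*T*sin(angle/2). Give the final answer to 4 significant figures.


F = 2 * 24.8180 * sin(157.3530/2 deg)
F = 48.67 kN


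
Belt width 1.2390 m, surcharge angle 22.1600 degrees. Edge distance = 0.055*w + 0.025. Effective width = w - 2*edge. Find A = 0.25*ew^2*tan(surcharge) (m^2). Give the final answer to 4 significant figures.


edge = 0.055*1.2390 + 0.025 = 0.093145 m
ew = 1.2390 - 2*0.093145 = 1.05271 m
A = 0.25 * 1.05271^2 * tan(22.1600 deg)
A = 0.1128 m^2


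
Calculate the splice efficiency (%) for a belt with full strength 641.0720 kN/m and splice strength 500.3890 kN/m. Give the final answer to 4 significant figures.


Eff = 500.3890 / 641.0720 * 100
Eff = 78.06 %


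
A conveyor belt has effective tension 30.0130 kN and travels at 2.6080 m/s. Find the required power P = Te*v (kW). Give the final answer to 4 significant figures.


P = Te * v = 30.0130 * 2.6080
P = 78.27 kW


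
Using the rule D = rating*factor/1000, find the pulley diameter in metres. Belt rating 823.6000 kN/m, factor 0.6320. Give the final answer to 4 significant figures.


D = 823.6000 * 0.6320 / 1000
D = 0.5205 m


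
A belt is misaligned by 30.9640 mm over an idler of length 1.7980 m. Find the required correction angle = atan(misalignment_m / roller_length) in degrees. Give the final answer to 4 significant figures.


misalign_m = 30.9640 / 1000 = 0.030964 m
angle = atan(0.030964 / 1.7980)
angle = 0.9866 deg


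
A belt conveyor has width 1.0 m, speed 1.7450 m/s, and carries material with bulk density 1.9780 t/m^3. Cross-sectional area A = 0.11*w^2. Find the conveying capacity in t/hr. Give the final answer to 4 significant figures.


A = 0.11 * 1.0^2 = 0.11 m^2
C = 0.11 * 1.7450 * 1.9780 * 3600
C = 1367 t/hr


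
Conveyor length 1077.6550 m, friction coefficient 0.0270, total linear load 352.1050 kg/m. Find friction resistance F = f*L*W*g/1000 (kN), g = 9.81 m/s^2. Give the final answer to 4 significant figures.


F = 0.0270 * 1077.6550 * 352.1050 * 9.81 / 1000
F = 100.5 kN


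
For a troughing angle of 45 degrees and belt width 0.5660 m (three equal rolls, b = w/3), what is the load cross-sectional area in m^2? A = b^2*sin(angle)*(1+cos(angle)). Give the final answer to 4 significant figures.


b = 0.5660/3 = 0.188667 m
A = 0.188667^2 * sin(45 deg) * (1 + cos(45 deg))
A = 0.04297 m^2


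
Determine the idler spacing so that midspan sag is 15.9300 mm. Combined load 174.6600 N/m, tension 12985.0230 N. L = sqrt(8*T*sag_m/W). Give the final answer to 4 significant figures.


sag = 15.9300/1000 = 0.015930 m
L = sqrt(8 * 12985.0230 * 0.015930 / 174.6600)
L = 3.078 m


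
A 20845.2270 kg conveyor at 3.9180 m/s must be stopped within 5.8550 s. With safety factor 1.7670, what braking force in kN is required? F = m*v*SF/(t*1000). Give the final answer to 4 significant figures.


F = 20845.2270 * 3.9180 / 5.8550 * 1.7670 / 1000
F = 24.65 kN


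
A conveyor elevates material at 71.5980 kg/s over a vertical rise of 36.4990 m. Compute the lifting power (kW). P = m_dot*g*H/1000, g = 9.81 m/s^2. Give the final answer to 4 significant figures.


P = 71.5980 * 9.81 * 36.4990 / 1000
P = 25.64 kW


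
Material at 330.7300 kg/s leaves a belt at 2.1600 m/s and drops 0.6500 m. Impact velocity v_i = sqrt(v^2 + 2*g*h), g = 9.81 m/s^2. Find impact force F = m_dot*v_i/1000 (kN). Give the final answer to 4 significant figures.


v_i = sqrt(2.1600^2 + 2*9.81*0.6500) = 4.17356 m/s
F = 330.7300 * 4.17356 / 1000
F = 1.380 kN


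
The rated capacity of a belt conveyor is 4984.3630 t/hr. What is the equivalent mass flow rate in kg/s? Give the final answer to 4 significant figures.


m_dot = 4984.3630 * 1000 / 3600
m_dot = 1385 kg/s


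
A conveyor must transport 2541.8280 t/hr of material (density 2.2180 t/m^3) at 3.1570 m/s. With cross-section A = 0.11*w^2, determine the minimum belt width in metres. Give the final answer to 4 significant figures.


A_req = 2541.8280 / (3.1570 * 2.2180 * 3600) = 0.100834 m^2
w = sqrt(0.100834 / 0.11)
w = 0.9574 m


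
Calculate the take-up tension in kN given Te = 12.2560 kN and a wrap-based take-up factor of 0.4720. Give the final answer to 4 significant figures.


T_tu = 12.2560 * 0.4720
T_tu = 5.785 kN


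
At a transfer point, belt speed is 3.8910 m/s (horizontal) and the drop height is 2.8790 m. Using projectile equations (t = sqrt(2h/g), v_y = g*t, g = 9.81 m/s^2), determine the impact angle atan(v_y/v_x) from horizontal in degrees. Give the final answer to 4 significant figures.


t = sqrt(2*2.8790/9.81) = 0.766128 s
v_y = 9.81 * 0.766128 = 7.51572 m/s
angle = atan(7.51572 / 3.8910) = 62.63 deg


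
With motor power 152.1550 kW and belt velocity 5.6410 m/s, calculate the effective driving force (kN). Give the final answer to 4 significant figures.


Te = P / v = 152.1550 / 5.6410
Te = 26.97 kN


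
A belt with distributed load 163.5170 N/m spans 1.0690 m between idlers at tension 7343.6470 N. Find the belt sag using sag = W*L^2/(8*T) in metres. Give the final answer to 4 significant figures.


sag = 163.5170 * 1.0690^2 / (8 * 7343.6470)
sag = 0.003181 m


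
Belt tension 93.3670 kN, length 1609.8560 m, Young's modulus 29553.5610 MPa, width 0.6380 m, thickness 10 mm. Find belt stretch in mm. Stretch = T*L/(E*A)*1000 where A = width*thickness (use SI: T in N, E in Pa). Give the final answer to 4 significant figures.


A = 0.6380 * 0.01 = 0.00638 m^2
Stretch = 93.3670*1000 * 1609.8560 / (29553.5610e6 * 0.00638) * 1000
Stretch = 797.2 mm


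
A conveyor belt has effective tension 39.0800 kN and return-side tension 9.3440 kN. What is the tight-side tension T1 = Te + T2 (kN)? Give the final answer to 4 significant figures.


T1 = Te + T2 = 39.0800 + 9.3440
T1 = 48.42 kN


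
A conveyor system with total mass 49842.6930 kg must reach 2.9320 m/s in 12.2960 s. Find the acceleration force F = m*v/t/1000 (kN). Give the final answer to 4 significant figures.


F = 49842.6930 * 2.9320 / 12.2960 / 1000
F = 11.89 kN


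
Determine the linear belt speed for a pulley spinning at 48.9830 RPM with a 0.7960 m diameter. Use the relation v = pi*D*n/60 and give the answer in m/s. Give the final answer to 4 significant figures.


v = pi * 0.7960 * 48.9830 / 60
v = 2.042 m/s


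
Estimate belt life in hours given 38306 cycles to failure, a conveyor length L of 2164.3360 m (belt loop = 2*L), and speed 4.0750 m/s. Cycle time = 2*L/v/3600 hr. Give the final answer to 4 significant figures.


cycle_time = 2 * 2164.3360 / 4.0750 / 3600 = 0.29507 hr
life = 38306 * 0.29507 = 11300 hours


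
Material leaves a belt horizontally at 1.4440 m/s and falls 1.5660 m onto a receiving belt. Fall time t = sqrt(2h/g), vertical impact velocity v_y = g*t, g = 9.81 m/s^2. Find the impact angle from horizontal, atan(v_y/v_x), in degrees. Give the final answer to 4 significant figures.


t = sqrt(2*1.5660/9.81) = 0.565036 s
v_y = 9.81 * 0.565036 = 5.543 m/s
angle = atan(5.543 / 1.4440) = 75.40 deg


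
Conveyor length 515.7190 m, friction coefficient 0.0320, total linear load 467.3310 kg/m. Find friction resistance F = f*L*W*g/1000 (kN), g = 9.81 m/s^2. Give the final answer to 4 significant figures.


F = 0.0320 * 515.7190 * 467.3310 * 9.81 / 1000
F = 75.66 kN


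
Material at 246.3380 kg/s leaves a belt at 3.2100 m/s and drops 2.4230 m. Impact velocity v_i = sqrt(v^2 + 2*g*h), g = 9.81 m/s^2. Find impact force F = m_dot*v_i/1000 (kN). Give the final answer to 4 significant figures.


v_i = sqrt(3.2100^2 + 2*9.81*2.4230) = 7.60548 m/s
F = 246.3380 * 7.60548 / 1000
F = 1.874 kN


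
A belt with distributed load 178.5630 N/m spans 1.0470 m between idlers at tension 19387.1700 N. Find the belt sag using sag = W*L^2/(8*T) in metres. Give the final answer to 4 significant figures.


sag = 178.5630 * 1.0470^2 / (8 * 19387.1700)
sag = 0.001262 m


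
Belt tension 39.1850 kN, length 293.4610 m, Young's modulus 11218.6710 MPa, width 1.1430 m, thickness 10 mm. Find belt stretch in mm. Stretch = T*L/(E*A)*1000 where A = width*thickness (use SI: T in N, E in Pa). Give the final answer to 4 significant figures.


A = 1.1430 * 0.01 = 0.01143 m^2
Stretch = 39.1850*1000 * 293.4610 / (11218.6710e6 * 0.01143) * 1000
Stretch = 89.68 mm


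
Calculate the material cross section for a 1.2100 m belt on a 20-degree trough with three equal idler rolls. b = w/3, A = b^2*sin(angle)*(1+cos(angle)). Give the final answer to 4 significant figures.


b = 1.2100/3 = 0.403333 m
A = 0.403333^2 * sin(20 deg) * (1 + cos(20 deg))
A = 0.1079 m^2


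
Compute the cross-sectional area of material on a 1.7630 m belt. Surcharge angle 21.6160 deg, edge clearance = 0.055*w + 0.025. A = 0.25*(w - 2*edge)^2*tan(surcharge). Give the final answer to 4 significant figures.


edge = 0.055*1.7630 + 0.025 = 0.121965 m
ew = 1.7630 - 2*0.121965 = 1.51907 m
A = 0.25 * 1.51907^2 * tan(21.6160 deg)
A = 0.2286 m^2


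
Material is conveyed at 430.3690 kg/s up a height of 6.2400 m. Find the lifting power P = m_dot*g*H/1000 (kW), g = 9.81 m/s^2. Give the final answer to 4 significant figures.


P = 430.3690 * 9.81 * 6.2400 / 1000
P = 26.34 kW


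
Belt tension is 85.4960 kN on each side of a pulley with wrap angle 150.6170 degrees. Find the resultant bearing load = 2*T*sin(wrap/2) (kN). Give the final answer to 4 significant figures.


F = 2 * 85.4960 * sin(150.6170/2 deg)
F = 165.4 kN


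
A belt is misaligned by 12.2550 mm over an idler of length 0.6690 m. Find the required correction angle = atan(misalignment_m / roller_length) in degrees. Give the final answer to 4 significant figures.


misalign_m = 12.2550 / 1000 = 0.012255 m
angle = atan(0.012255 / 0.6690)
angle = 1.049 deg


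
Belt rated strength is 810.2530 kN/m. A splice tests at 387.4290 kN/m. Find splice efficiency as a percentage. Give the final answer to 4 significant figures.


Eff = 387.4290 / 810.2530 * 100
Eff = 47.82 %


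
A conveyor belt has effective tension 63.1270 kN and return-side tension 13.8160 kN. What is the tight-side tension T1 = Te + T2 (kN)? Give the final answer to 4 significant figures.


T1 = Te + T2 = 63.1270 + 13.8160
T1 = 76.94 kN


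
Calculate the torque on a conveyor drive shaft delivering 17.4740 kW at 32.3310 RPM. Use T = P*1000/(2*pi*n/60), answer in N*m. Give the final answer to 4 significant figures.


omega = 2*pi*32.3310/60 = 3.38569 rad/s
T = 17.4740*1000 / 3.38569
T = 5161 N*m


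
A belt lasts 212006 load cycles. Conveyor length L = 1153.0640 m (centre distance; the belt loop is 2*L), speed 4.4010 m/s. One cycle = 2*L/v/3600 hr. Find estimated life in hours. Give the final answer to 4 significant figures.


cycle_time = 2 * 1153.0640 / 4.4010 / 3600 = 0.145556 hr
life = 212006 * 0.145556 = 30860 hours


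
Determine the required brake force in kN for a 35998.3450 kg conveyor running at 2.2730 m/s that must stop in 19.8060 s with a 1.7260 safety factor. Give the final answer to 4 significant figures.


F = 35998.3450 * 2.2730 / 19.8060 * 1.7260 / 1000
F = 7.131 kN


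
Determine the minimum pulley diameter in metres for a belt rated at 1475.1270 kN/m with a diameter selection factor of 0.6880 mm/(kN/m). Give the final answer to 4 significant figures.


D = 1475.1270 * 0.6880 / 1000
D = 1.015 m


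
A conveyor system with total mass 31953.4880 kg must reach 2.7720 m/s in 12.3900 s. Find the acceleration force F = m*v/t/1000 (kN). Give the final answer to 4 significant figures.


F = 31953.4880 * 2.7720 / 12.3900 / 1000
F = 7.149 kN


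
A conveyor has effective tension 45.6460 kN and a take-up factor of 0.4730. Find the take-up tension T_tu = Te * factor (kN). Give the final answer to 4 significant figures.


T_tu = 45.6460 * 0.4730
T_tu = 21.59 kN


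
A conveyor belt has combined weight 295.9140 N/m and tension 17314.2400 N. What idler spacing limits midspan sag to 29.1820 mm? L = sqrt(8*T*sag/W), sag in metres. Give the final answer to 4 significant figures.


sag = 29.1820/1000 = 0.029182 m
L = sqrt(8 * 17314.2400 * 0.029182 / 295.9140)
L = 3.696 m


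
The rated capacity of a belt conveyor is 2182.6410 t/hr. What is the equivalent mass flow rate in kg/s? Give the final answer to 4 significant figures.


m_dot = 2182.6410 * 1000 / 3600
m_dot = 606.3 kg/s


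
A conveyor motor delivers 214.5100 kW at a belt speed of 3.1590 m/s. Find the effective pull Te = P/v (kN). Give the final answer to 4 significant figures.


Te = P / v = 214.5100 / 3.1590
Te = 67.90 kN


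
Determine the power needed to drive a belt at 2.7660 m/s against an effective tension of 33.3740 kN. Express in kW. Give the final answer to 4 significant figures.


P = Te * v = 33.3740 * 2.7660
P = 92.31 kW


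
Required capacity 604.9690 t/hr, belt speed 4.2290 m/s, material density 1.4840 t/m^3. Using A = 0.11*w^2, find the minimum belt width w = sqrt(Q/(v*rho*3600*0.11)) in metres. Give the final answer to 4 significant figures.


A_req = 604.9690 / (4.2290 * 1.4840 * 3600) = 0.0267768 m^2
w = sqrt(0.0267768 / 0.11)
w = 0.4934 m


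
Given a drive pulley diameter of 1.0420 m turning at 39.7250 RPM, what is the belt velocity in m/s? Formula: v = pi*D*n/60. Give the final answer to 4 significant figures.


v = pi * 1.0420 * 39.7250 / 60
v = 2.167 m/s


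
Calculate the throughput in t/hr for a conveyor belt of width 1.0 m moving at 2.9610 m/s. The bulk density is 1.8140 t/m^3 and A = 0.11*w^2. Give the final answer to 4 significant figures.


A = 0.11 * 1.0^2 = 0.11 m^2
C = 0.11 * 2.9610 * 1.8140 * 3600
C = 2127 t/hr


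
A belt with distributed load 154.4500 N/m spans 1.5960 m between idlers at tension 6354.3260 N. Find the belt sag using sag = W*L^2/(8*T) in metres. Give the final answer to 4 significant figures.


sag = 154.4500 * 1.5960^2 / (8 * 6354.3260)
sag = 0.007739 m


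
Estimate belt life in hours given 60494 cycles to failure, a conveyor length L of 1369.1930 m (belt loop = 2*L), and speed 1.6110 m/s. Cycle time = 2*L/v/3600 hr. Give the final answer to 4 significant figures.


cycle_time = 2 * 1369.1930 / 1.6110 / 3600 = 0.472168 hr
life = 60494 * 0.472168 = 28560 hours


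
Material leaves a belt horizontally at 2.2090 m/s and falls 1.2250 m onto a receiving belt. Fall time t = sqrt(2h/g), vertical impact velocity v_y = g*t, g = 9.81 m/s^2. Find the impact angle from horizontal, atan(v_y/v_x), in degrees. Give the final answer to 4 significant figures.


t = sqrt(2*1.2250/9.81) = 0.499745 s
v_y = 9.81 * 0.499745 = 4.9025 m/s
angle = atan(4.9025 / 2.2090) = 65.74 deg


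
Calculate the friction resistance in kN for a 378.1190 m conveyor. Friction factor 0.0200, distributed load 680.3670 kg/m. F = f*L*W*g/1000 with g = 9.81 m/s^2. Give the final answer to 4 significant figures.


F = 0.0200 * 378.1190 * 680.3670 * 9.81 / 1000
F = 50.47 kN


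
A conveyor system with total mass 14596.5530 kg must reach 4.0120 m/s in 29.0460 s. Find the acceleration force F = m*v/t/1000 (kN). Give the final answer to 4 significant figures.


F = 14596.5530 * 4.0120 / 29.0460 / 1000
F = 2.016 kN


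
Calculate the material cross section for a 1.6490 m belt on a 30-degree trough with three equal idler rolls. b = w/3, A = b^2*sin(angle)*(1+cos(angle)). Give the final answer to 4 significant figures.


b = 1.6490/3 = 0.549667 m
A = 0.549667^2 * sin(30 deg) * (1 + cos(30 deg))
A = 0.2819 m^2


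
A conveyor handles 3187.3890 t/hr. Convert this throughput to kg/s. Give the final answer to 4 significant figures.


m_dot = 3187.3890 * 1000 / 3600
m_dot = 885.4 kg/s


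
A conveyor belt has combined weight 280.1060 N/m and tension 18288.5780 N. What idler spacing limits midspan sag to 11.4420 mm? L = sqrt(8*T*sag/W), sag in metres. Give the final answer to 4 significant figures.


sag = 11.4420/1000 = 0.011442 m
L = sqrt(8 * 18288.5780 * 0.011442 / 280.1060)
L = 2.445 m


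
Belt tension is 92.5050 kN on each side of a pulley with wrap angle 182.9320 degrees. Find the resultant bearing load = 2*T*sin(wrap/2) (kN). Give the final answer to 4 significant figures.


F = 2 * 92.5050 * sin(182.9320/2 deg)
F = 184.9 kN


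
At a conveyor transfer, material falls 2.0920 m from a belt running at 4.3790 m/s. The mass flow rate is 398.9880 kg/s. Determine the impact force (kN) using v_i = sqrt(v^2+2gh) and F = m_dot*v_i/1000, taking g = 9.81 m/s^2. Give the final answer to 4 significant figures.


v_i = sqrt(4.3790^2 + 2*9.81*2.0920) = 7.7602 m/s
F = 398.9880 * 7.7602 / 1000
F = 3.096 kN


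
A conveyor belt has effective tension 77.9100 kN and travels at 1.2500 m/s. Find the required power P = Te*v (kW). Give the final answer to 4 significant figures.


P = Te * v = 77.9100 * 1.2500
P = 97.39 kW


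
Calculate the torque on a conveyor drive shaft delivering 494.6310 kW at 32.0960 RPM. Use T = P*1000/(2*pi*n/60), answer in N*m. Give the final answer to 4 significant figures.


omega = 2*pi*32.0960/60 = 3.36109 rad/s
T = 494.6310*1000 / 3.36109
T = 147200 N*m


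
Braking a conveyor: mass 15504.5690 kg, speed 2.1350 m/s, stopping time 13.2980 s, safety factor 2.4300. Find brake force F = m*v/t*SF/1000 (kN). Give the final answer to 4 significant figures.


F = 15504.5690 * 2.1350 / 13.2980 * 2.4300 / 1000
F = 6.049 kN


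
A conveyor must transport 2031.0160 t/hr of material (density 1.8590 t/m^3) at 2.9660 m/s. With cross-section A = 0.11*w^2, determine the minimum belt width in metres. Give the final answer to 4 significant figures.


A_req = 2031.0160 / (2.9660 * 1.8590 * 3600) = 0.10232 m^2
w = sqrt(0.10232 / 0.11)
w = 0.9645 m


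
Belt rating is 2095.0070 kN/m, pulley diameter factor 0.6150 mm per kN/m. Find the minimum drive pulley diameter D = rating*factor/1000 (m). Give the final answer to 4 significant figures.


D = 2095.0070 * 0.6150 / 1000
D = 1.288 m


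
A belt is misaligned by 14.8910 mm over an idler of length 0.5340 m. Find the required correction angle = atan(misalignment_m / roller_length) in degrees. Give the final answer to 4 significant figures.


misalign_m = 14.8910 / 1000 = 0.014891 m
angle = atan(0.014891 / 0.5340)
angle = 1.597 deg


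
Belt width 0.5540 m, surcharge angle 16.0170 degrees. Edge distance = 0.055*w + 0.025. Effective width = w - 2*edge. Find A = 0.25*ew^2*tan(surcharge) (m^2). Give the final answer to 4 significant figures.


edge = 0.055*0.5540 + 0.025 = 0.05547 m
ew = 0.5540 - 2*0.05547 = 0.44306 m
A = 0.25 * 0.44306^2 * tan(16.0170 deg)
A = 0.01409 m^2


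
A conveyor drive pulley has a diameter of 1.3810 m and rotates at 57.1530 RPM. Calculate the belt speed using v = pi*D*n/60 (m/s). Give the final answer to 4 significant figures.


v = pi * 1.3810 * 57.1530 / 60
v = 4.133 m/s


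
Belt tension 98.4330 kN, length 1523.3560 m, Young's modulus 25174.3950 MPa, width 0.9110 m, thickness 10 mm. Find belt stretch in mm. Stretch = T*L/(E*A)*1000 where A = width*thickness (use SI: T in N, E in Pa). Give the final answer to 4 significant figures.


A = 0.9110 * 0.01 = 0.00911 m^2
Stretch = 98.4330*1000 * 1523.3560 / (25174.3950e6 * 0.00911) * 1000
Stretch = 653.8 mm


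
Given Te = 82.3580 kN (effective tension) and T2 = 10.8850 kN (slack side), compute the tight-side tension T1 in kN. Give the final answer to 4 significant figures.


T1 = Te + T2 = 82.3580 + 10.8850
T1 = 93.24 kN


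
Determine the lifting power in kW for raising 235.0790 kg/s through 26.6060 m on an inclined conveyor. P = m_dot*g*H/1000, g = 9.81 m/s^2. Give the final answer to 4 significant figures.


P = 235.0790 * 9.81 * 26.6060 / 1000
P = 61.36 kW


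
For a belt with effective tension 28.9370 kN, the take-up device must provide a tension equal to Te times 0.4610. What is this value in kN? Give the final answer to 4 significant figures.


T_tu = 28.9370 * 0.4610
T_tu = 13.34 kN


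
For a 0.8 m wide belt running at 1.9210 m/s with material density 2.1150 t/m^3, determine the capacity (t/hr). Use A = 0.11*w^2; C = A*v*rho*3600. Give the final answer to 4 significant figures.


A = 0.11 * 0.8^2 = 0.0704 m^2
C = 0.0704 * 1.9210 * 2.1150 * 3600
C = 1030 t/hr


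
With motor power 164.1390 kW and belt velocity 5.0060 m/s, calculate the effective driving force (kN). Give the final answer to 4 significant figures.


Te = P / v = 164.1390 / 5.0060
Te = 32.79 kN


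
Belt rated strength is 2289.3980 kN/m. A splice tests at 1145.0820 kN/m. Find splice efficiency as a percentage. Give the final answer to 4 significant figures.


Eff = 1145.0820 / 2289.3980 * 100
Eff = 50.02 %


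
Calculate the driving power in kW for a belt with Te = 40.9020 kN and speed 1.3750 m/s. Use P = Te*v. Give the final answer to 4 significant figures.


P = Te * v = 40.9020 * 1.3750
P = 56.24 kW


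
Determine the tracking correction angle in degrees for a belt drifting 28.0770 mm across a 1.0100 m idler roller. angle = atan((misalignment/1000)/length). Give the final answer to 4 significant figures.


misalign_m = 28.0770 / 1000 = 0.028077 m
angle = atan(0.028077 / 1.0100)
angle = 1.592 deg


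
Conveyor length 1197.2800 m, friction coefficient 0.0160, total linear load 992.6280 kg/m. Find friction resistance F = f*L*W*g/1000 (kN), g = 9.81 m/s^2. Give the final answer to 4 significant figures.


F = 0.0160 * 1197.2800 * 992.6280 * 9.81 / 1000
F = 186.5 kN


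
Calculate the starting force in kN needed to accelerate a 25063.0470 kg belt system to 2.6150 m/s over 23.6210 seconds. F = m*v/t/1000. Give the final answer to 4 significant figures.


F = 25063.0470 * 2.6150 / 23.6210 / 1000
F = 2.775 kN
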